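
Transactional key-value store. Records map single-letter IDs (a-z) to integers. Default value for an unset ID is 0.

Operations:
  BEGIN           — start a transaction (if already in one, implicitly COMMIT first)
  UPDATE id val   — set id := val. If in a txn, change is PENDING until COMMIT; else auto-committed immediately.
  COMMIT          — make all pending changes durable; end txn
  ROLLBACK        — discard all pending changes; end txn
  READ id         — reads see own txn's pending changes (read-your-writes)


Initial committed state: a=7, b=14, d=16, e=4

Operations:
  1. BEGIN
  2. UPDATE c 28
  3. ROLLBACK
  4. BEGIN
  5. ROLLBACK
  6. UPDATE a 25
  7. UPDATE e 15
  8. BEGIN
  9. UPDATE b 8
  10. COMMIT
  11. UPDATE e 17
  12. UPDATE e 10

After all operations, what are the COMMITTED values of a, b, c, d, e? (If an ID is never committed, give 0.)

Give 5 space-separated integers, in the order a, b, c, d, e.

Answer: 25 8 0 16 10

Derivation:
Initial committed: {a=7, b=14, d=16, e=4}
Op 1: BEGIN: in_txn=True, pending={}
Op 2: UPDATE c=28 (pending; pending now {c=28})
Op 3: ROLLBACK: discarded pending ['c']; in_txn=False
Op 4: BEGIN: in_txn=True, pending={}
Op 5: ROLLBACK: discarded pending []; in_txn=False
Op 6: UPDATE a=25 (auto-commit; committed a=25)
Op 7: UPDATE e=15 (auto-commit; committed e=15)
Op 8: BEGIN: in_txn=True, pending={}
Op 9: UPDATE b=8 (pending; pending now {b=8})
Op 10: COMMIT: merged ['b'] into committed; committed now {a=25, b=8, d=16, e=15}
Op 11: UPDATE e=17 (auto-commit; committed e=17)
Op 12: UPDATE e=10 (auto-commit; committed e=10)
Final committed: {a=25, b=8, d=16, e=10}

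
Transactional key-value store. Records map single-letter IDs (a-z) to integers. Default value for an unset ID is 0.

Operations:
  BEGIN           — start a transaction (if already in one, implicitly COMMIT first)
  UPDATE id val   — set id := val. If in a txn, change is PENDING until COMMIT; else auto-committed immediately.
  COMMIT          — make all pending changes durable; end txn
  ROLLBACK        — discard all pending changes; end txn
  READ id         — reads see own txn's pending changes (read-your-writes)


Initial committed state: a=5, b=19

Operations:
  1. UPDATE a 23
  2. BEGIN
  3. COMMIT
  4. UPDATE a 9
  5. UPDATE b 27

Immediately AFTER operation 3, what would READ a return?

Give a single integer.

Initial committed: {a=5, b=19}
Op 1: UPDATE a=23 (auto-commit; committed a=23)
Op 2: BEGIN: in_txn=True, pending={}
Op 3: COMMIT: merged [] into committed; committed now {a=23, b=19}
After op 3: visible(a) = 23 (pending={}, committed={a=23, b=19})

Answer: 23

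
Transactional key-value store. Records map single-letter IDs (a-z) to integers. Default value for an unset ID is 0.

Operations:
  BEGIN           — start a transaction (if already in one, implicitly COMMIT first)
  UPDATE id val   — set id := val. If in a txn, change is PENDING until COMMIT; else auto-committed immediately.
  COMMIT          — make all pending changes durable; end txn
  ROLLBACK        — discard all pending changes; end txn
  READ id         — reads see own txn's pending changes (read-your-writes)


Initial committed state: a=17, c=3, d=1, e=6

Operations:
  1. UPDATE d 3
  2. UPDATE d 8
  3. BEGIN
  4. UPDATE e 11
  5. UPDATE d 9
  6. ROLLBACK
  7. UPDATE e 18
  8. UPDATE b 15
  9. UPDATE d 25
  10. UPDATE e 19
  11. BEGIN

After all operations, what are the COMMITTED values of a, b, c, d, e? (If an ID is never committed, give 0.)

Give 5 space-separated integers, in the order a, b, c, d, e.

Answer: 17 15 3 25 19

Derivation:
Initial committed: {a=17, c=3, d=1, e=6}
Op 1: UPDATE d=3 (auto-commit; committed d=3)
Op 2: UPDATE d=8 (auto-commit; committed d=8)
Op 3: BEGIN: in_txn=True, pending={}
Op 4: UPDATE e=11 (pending; pending now {e=11})
Op 5: UPDATE d=9 (pending; pending now {d=9, e=11})
Op 6: ROLLBACK: discarded pending ['d', 'e']; in_txn=False
Op 7: UPDATE e=18 (auto-commit; committed e=18)
Op 8: UPDATE b=15 (auto-commit; committed b=15)
Op 9: UPDATE d=25 (auto-commit; committed d=25)
Op 10: UPDATE e=19 (auto-commit; committed e=19)
Op 11: BEGIN: in_txn=True, pending={}
Final committed: {a=17, b=15, c=3, d=25, e=19}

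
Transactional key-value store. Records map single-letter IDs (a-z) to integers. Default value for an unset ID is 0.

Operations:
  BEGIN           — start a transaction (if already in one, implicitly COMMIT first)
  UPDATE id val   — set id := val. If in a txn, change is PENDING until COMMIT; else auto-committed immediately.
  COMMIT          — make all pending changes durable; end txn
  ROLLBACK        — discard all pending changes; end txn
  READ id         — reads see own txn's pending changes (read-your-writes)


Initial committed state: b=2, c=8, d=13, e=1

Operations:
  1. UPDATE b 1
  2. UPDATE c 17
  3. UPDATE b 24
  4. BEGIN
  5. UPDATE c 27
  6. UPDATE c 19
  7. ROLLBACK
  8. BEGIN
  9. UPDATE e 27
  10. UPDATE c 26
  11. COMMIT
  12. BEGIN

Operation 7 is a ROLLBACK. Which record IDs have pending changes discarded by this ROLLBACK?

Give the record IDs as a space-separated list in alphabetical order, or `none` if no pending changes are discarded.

Answer: c

Derivation:
Initial committed: {b=2, c=8, d=13, e=1}
Op 1: UPDATE b=1 (auto-commit; committed b=1)
Op 2: UPDATE c=17 (auto-commit; committed c=17)
Op 3: UPDATE b=24 (auto-commit; committed b=24)
Op 4: BEGIN: in_txn=True, pending={}
Op 5: UPDATE c=27 (pending; pending now {c=27})
Op 6: UPDATE c=19 (pending; pending now {c=19})
Op 7: ROLLBACK: discarded pending ['c']; in_txn=False
Op 8: BEGIN: in_txn=True, pending={}
Op 9: UPDATE e=27 (pending; pending now {e=27})
Op 10: UPDATE c=26 (pending; pending now {c=26, e=27})
Op 11: COMMIT: merged ['c', 'e'] into committed; committed now {b=24, c=26, d=13, e=27}
Op 12: BEGIN: in_txn=True, pending={}
ROLLBACK at op 7 discards: ['c']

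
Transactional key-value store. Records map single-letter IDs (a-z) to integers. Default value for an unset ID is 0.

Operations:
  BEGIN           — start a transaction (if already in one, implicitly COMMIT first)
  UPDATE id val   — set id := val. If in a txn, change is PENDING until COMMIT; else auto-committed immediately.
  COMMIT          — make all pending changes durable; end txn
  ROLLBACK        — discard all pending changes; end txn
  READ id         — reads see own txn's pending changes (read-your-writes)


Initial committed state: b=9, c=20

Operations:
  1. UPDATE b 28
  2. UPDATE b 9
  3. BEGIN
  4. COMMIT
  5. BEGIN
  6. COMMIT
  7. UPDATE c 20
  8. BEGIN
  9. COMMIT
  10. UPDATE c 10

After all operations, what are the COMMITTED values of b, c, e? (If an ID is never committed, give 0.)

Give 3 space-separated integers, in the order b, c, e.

Initial committed: {b=9, c=20}
Op 1: UPDATE b=28 (auto-commit; committed b=28)
Op 2: UPDATE b=9 (auto-commit; committed b=9)
Op 3: BEGIN: in_txn=True, pending={}
Op 4: COMMIT: merged [] into committed; committed now {b=9, c=20}
Op 5: BEGIN: in_txn=True, pending={}
Op 6: COMMIT: merged [] into committed; committed now {b=9, c=20}
Op 7: UPDATE c=20 (auto-commit; committed c=20)
Op 8: BEGIN: in_txn=True, pending={}
Op 9: COMMIT: merged [] into committed; committed now {b=9, c=20}
Op 10: UPDATE c=10 (auto-commit; committed c=10)
Final committed: {b=9, c=10}

Answer: 9 10 0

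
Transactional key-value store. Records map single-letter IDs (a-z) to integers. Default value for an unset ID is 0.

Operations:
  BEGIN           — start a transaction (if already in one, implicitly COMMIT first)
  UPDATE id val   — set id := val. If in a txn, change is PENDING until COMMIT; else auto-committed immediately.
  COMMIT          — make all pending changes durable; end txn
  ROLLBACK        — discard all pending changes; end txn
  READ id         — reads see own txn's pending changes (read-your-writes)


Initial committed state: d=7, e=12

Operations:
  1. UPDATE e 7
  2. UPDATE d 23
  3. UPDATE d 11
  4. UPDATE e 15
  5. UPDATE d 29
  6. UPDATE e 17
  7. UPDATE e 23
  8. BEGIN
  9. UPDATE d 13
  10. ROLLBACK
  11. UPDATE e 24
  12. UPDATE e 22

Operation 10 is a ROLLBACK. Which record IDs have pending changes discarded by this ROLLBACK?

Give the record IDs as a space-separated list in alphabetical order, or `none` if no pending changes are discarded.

Initial committed: {d=7, e=12}
Op 1: UPDATE e=7 (auto-commit; committed e=7)
Op 2: UPDATE d=23 (auto-commit; committed d=23)
Op 3: UPDATE d=11 (auto-commit; committed d=11)
Op 4: UPDATE e=15 (auto-commit; committed e=15)
Op 5: UPDATE d=29 (auto-commit; committed d=29)
Op 6: UPDATE e=17 (auto-commit; committed e=17)
Op 7: UPDATE e=23 (auto-commit; committed e=23)
Op 8: BEGIN: in_txn=True, pending={}
Op 9: UPDATE d=13 (pending; pending now {d=13})
Op 10: ROLLBACK: discarded pending ['d']; in_txn=False
Op 11: UPDATE e=24 (auto-commit; committed e=24)
Op 12: UPDATE e=22 (auto-commit; committed e=22)
ROLLBACK at op 10 discards: ['d']

Answer: d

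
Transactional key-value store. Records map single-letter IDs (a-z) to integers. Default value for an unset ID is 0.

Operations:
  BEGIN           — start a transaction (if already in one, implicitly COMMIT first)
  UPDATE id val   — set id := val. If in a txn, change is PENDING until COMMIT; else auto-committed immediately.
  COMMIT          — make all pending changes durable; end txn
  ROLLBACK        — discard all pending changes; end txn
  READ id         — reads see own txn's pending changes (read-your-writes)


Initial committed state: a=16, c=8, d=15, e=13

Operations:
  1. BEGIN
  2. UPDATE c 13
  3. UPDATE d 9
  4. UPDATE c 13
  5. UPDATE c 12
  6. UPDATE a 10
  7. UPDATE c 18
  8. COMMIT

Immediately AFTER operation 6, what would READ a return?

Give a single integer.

Answer: 10

Derivation:
Initial committed: {a=16, c=8, d=15, e=13}
Op 1: BEGIN: in_txn=True, pending={}
Op 2: UPDATE c=13 (pending; pending now {c=13})
Op 3: UPDATE d=9 (pending; pending now {c=13, d=9})
Op 4: UPDATE c=13 (pending; pending now {c=13, d=9})
Op 5: UPDATE c=12 (pending; pending now {c=12, d=9})
Op 6: UPDATE a=10 (pending; pending now {a=10, c=12, d=9})
After op 6: visible(a) = 10 (pending={a=10, c=12, d=9}, committed={a=16, c=8, d=15, e=13})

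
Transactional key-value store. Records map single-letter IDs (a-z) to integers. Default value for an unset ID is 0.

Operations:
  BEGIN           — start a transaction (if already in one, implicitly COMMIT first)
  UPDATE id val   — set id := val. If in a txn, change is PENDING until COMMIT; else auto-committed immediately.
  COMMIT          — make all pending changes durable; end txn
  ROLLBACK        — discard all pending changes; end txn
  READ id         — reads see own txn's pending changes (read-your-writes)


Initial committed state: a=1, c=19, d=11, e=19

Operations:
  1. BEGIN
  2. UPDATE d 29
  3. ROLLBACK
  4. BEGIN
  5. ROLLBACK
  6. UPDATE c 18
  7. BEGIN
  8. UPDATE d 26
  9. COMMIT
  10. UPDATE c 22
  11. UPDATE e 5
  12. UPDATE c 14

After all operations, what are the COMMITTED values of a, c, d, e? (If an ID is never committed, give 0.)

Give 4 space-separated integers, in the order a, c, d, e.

Initial committed: {a=1, c=19, d=11, e=19}
Op 1: BEGIN: in_txn=True, pending={}
Op 2: UPDATE d=29 (pending; pending now {d=29})
Op 3: ROLLBACK: discarded pending ['d']; in_txn=False
Op 4: BEGIN: in_txn=True, pending={}
Op 5: ROLLBACK: discarded pending []; in_txn=False
Op 6: UPDATE c=18 (auto-commit; committed c=18)
Op 7: BEGIN: in_txn=True, pending={}
Op 8: UPDATE d=26 (pending; pending now {d=26})
Op 9: COMMIT: merged ['d'] into committed; committed now {a=1, c=18, d=26, e=19}
Op 10: UPDATE c=22 (auto-commit; committed c=22)
Op 11: UPDATE e=5 (auto-commit; committed e=5)
Op 12: UPDATE c=14 (auto-commit; committed c=14)
Final committed: {a=1, c=14, d=26, e=5}

Answer: 1 14 26 5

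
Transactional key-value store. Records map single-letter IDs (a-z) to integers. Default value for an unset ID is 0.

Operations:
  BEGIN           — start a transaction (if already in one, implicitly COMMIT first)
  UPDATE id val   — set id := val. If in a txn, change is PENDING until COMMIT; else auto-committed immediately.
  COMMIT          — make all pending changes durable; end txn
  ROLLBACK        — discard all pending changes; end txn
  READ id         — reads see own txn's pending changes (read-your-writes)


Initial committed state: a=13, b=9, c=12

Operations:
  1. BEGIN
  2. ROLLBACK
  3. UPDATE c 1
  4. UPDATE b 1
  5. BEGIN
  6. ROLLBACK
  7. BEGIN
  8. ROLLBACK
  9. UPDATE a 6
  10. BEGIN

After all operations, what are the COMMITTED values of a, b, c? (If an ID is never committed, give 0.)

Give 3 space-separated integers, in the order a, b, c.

Answer: 6 1 1

Derivation:
Initial committed: {a=13, b=9, c=12}
Op 1: BEGIN: in_txn=True, pending={}
Op 2: ROLLBACK: discarded pending []; in_txn=False
Op 3: UPDATE c=1 (auto-commit; committed c=1)
Op 4: UPDATE b=1 (auto-commit; committed b=1)
Op 5: BEGIN: in_txn=True, pending={}
Op 6: ROLLBACK: discarded pending []; in_txn=False
Op 7: BEGIN: in_txn=True, pending={}
Op 8: ROLLBACK: discarded pending []; in_txn=False
Op 9: UPDATE a=6 (auto-commit; committed a=6)
Op 10: BEGIN: in_txn=True, pending={}
Final committed: {a=6, b=1, c=1}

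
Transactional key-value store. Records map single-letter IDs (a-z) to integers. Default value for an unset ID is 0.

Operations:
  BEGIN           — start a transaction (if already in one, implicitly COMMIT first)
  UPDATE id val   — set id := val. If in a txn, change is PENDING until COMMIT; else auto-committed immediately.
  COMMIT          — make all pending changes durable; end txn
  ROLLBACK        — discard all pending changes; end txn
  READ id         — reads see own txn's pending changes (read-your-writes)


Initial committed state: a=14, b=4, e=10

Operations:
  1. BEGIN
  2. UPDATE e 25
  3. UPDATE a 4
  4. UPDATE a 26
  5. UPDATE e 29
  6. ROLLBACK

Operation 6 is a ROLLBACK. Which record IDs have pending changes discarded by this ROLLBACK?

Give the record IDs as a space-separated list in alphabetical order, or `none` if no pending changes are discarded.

Answer: a e

Derivation:
Initial committed: {a=14, b=4, e=10}
Op 1: BEGIN: in_txn=True, pending={}
Op 2: UPDATE e=25 (pending; pending now {e=25})
Op 3: UPDATE a=4 (pending; pending now {a=4, e=25})
Op 4: UPDATE a=26 (pending; pending now {a=26, e=25})
Op 5: UPDATE e=29 (pending; pending now {a=26, e=29})
Op 6: ROLLBACK: discarded pending ['a', 'e']; in_txn=False
ROLLBACK at op 6 discards: ['a', 'e']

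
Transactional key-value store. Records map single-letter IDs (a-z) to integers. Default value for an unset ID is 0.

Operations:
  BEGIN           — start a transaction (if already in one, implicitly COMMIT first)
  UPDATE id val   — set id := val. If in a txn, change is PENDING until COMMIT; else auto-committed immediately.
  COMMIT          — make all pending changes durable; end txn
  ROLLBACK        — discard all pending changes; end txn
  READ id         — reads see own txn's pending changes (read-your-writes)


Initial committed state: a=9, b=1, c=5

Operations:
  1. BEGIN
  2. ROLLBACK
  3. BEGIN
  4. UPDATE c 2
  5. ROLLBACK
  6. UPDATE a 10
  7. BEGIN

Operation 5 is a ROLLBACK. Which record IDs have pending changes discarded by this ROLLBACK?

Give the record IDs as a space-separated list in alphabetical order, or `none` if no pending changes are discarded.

Initial committed: {a=9, b=1, c=5}
Op 1: BEGIN: in_txn=True, pending={}
Op 2: ROLLBACK: discarded pending []; in_txn=False
Op 3: BEGIN: in_txn=True, pending={}
Op 4: UPDATE c=2 (pending; pending now {c=2})
Op 5: ROLLBACK: discarded pending ['c']; in_txn=False
Op 6: UPDATE a=10 (auto-commit; committed a=10)
Op 7: BEGIN: in_txn=True, pending={}
ROLLBACK at op 5 discards: ['c']

Answer: c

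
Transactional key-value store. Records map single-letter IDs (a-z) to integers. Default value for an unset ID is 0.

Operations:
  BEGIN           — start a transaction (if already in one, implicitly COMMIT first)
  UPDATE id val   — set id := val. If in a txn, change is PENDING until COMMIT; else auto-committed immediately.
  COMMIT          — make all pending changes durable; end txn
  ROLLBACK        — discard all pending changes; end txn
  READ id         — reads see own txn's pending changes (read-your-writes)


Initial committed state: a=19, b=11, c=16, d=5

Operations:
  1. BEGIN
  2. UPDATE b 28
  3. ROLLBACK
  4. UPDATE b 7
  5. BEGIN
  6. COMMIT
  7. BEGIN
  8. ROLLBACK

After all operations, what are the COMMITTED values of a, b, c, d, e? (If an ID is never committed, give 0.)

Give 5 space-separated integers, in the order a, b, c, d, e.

Answer: 19 7 16 5 0

Derivation:
Initial committed: {a=19, b=11, c=16, d=5}
Op 1: BEGIN: in_txn=True, pending={}
Op 2: UPDATE b=28 (pending; pending now {b=28})
Op 3: ROLLBACK: discarded pending ['b']; in_txn=False
Op 4: UPDATE b=7 (auto-commit; committed b=7)
Op 5: BEGIN: in_txn=True, pending={}
Op 6: COMMIT: merged [] into committed; committed now {a=19, b=7, c=16, d=5}
Op 7: BEGIN: in_txn=True, pending={}
Op 8: ROLLBACK: discarded pending []; in_txn=False
Final committed: {a=19, b=7, c=16, d=5}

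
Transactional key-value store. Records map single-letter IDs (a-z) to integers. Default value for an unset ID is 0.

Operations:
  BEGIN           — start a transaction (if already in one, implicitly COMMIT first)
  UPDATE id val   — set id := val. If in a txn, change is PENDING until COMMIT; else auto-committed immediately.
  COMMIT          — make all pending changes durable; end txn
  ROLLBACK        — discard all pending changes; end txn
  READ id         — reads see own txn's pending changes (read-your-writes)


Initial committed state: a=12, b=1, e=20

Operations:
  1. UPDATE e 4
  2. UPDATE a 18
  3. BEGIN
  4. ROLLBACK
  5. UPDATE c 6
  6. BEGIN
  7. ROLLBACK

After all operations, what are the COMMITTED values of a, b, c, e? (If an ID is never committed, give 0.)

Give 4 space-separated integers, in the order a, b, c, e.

Answer: 18 1 6 4

Derivation:
Initial committed: {a=12, b=1, e=20}
Op 1: UPDATE e=4 (auto-commit; committed e=4)
Op 2: UPDATE a=18 (auto-commit; committed a=18)
Op 3: BEGIN: in_txn=True, pending={}
Op 4: ROLLBACK: discarded pending []; in_txn=False
Op 5: UPDATE c=6 (auto-commit; committed c=6)
Op 6: BEGIN: in_txn=True, pending={}
Op 7: ROLLBACK: discarded pending []; in_txn=False
Final committed: {a=18, b=1, c=6, e=4}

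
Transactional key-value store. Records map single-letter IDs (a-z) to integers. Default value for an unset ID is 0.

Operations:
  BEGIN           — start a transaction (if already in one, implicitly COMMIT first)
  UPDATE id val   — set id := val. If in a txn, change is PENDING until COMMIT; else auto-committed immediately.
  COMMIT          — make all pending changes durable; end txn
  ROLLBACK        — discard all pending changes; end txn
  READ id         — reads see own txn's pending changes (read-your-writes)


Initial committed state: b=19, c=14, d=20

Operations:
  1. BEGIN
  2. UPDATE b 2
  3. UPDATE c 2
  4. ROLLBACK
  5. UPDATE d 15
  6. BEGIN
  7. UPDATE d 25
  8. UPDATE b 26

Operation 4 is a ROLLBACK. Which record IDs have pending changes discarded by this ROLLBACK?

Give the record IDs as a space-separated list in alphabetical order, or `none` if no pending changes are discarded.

Answer: b c

Derivation:
Initial committed: {b=19, c=14, d=20}
Op 1: BEGIN: in_txn=True, pending={}
Op 2: UPDATE b=2 (pending; pending now {b=2})
Op 3: UPDATE c=2 (pending; pending now {b=2, c=2})
Op 4: ROLLBACK: discarded pending ['b', 'c']; in_txn=False
Op 5: UPDATE d=15 (auto-commit; committed d=15)
Op 6: BEGIN: in_txn=True, pending={}
Op 7: UPDATE d=25 (pending; pending now {d=25})
Op 8: UPDATE b=26 (pending; pending now {b=26, d=25})
ROLLBACK at op 4 discards: ['b', 'c']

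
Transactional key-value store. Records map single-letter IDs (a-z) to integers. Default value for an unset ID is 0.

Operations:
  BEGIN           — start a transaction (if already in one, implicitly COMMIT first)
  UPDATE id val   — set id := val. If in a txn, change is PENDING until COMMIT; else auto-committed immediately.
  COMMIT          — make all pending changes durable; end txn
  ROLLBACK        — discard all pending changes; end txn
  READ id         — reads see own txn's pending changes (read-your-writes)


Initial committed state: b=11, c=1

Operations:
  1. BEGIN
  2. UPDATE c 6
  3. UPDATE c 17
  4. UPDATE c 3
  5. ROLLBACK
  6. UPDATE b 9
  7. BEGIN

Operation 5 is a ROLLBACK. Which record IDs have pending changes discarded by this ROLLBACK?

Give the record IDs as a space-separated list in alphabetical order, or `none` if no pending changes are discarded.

Initial committed: {b=11, c=1}
Op 1: BEGIN: in_txn=True, pending={}
Op 2: UPDATE c=6 (pending; pending now {c=6})
Op 3: UPDATE c=17 (pending; pending now {c=17})
Op 4: UPDATE c=3 (pending; pending now {c=3})
Op 5: ROLLBACK: discarded pending ['c']; in_txn=False
Op 6: UPDATE b=9 (auto-commit; committed b=9)
Op 7: BEGIN: in_txn=True, pending={}
ROLLBACK at op 5 discards: ['c']

Answer: c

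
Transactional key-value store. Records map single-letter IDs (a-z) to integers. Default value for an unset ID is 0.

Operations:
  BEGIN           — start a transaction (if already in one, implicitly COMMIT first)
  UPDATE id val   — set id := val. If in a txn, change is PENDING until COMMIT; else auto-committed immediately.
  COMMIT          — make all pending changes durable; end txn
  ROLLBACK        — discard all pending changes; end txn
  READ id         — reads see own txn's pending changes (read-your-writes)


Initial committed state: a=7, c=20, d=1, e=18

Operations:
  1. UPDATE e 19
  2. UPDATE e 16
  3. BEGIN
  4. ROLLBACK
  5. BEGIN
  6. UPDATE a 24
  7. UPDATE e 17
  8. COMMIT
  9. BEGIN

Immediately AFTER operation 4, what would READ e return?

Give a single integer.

Answer: 16

Derivation:
Initial committed: {a=7, c=20, d=1, e=18}
Op 1: UPDATE e=19 (auto-commit; committed e=19)
Op 2: UPDATE e=16 (auto-commit; committed e=16)
Op 3: BEGIN: in_txn=True, pending={}
Op 4: ROLLBACK: discarded pending []; in_txn=False
After op 4: visible(e) = 16 (pending={}, committed={a=7, c=20, d=1, e=16})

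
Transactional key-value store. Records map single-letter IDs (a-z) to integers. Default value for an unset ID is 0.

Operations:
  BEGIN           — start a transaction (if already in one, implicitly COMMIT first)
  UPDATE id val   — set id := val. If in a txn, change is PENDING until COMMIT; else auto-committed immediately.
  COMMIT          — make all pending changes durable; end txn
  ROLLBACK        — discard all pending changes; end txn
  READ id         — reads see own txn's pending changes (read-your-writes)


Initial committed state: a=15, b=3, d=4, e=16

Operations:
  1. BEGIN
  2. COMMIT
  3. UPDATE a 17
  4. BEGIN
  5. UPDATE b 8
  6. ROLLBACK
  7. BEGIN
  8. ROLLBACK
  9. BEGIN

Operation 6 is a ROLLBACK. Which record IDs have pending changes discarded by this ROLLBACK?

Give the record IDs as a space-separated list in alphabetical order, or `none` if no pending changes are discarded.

Initial committed: {a=15, b=3, d=4, e=16}
Op 1: BEGIN: in_txn=True, pending={}
Op 2: COMMIT: merged [] into committed; committed now {a=15, b=3, d=4, e=16}
Op 3: UPDATE a=17 (auto-commit; committed a=17)
Op 4: BEGIN: in_txn=True, pending={}
Op 5: UPDATE b=8 (pending; pending now {b=8})
Op 6: ROLLBACK: discarded pending ['b']; in_txn=False
Op 7: BEGIN: in_txn=True, pending={}
Op 8: ROLLBACK: discarded pending []; in_txn=False
Op 9: BEGIN: in_txn=True, pending={}
ROLLBACK at op 6 discards: ['b']

Answer: b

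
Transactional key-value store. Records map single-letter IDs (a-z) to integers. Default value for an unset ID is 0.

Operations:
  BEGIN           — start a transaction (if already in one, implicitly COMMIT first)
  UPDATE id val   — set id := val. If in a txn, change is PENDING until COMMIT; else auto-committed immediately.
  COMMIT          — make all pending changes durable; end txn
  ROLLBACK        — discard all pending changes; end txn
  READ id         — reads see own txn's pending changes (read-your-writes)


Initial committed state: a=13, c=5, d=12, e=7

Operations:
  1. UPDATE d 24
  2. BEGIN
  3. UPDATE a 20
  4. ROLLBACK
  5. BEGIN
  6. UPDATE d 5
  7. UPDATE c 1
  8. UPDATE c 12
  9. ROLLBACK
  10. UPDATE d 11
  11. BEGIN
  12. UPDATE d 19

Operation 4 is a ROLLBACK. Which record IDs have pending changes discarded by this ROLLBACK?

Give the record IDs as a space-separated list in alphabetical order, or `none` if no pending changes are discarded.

Initial committed: {a=13, c=5, d=12, e=7}
Op 1: UPDATE d=24 (auto-commit; committed d=24)
Op 2: BEGIN: in_txn=True, pending={}
Op 3: UPDATE a=20 (pending; pending now {a=20})
Op 4: ROLLBACK: discarded pending ['a']; in_txn=False
Op 5: BEGIN: in_txn=True, pending={}
Op 6: UPDATE d=5 (pending; pending now {d=5})
Op 7: UPDATE c=1 (pending; pending now {c=1, d=5})
Op 8: UPDATE c=12 (pending; pending now {c=12, d=5})
Op 9: ROLLBACK: discarded pending ['c', 'd']; in_txn=False
Op 10: UPDATE d=11 (auto-commit; committed d=11)
Op 11: BEGIN: in_txn=True, pending={}
Op 12: UPDATE d=19 (pending; pending now {d=19})
ROLLBACK at op 4 discards: ['a']

Answer: a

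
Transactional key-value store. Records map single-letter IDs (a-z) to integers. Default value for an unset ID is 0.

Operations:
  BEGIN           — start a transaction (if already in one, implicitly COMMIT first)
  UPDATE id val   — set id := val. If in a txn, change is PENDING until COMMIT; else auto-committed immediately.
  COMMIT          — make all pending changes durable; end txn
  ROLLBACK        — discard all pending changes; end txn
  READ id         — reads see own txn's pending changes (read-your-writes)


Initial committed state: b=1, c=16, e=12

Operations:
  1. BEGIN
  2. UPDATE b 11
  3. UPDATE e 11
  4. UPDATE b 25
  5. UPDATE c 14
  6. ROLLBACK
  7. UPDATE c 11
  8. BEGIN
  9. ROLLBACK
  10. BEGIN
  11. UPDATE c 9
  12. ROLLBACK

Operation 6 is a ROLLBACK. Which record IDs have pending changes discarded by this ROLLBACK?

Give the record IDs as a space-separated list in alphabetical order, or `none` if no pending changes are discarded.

Answer: b c e

Derivation:
Initial committed: {b=1, c=16, e=12}
Op 1: BEGIN: in_txn=True, pending={}
Op 2: UPDATE b=11 (pending; pending now {b=11})
Op 3: UPDATE e=11 (pending; pending now {b=11, e=11})
Op 4: UPDATE b=25 (pending; pending now {b=25, e=11})
Op 5: UPDATE c=14 (pending; pending now {b=25, c=14, e=11})
Op 6: ROLLBACK: discarded pending ['b', 'c', 'e']; in_txn=False
Op 7: UPDATE c=11 (auto-commit; committed c=11)
Op 8: BEGIN: in_txn=True, pending={}
Op 9: ROLLBACK: discarded pending []; in_txn=False
Op 10: BEGIN: in_txn=True, pending={}
Op 11: UPDATE c=9 (pending; pending now {c=9})
Op 12: ROLLBACK: discarded pending ['c']; in_txn=False
ROLLBACK at op 6 discards: ['b', 'c', 'e']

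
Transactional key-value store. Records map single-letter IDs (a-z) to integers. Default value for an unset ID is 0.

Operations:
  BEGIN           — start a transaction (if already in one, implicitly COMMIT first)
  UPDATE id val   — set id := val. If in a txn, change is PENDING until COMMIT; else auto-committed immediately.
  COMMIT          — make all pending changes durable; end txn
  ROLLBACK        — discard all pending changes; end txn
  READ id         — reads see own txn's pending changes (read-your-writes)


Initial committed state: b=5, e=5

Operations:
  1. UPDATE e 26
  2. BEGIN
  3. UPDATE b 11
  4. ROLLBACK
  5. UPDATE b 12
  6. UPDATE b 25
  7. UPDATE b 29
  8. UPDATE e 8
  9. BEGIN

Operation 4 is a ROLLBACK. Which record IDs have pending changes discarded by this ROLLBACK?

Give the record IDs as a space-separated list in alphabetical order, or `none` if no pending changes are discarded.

Answer: b

Derivation:
Initial committed: {b=5, e=5}
Op 1: UPDATE e=26 (auto-commit; committed e=26)
Op 2: BEGIN: in_txn=True, pending={}
Op 3: UPDATE b=11 (pending; pending now {b=11})
Op 4: ROLLBACK: discarded pending ['b']; in_txn=False
Op 5: UPDATE b=12 (auto-commit; committed b=12)
Op 6: UPDATE b=25 (auto-commit; committed b=25)
Op 7: UPDATE b=29 (auto-commit; committed b=29)
Op 8: UPDATE e=8 (auto-commit; committed e=8)
Op 9: BEGIN: in_txn=True, pending={}
ROLLBACK at op 4 discards: ['b']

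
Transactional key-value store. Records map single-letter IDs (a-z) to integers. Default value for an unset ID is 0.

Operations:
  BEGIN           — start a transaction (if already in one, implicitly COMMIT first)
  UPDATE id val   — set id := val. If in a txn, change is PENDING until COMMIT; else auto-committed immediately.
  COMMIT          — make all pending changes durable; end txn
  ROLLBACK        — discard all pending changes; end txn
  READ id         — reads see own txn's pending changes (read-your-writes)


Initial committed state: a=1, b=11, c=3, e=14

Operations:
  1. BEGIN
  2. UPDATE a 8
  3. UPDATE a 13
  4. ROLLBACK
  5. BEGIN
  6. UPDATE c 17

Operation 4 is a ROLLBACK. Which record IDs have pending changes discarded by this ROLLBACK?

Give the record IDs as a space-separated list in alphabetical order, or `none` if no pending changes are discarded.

Initial committed: {a=1, b=11, c=3, e=14}
Op 1: BEGIN: in_txn=True, pending={}
Op 2: UPDATE a=8 (pending; pending now {a=8})
Op 3: UPDATE a=13 (pending; pending now {a=13})
Op 4: ROLLBACK: discarded pending ['a']; in_txn=False
Op 5: BEGIN: in_txn=True, pending={}
Op 6: UPDATE c=17 (pending; pending now {c=17})
ROLLBACK at op 4 discards: ['a']

Answer: a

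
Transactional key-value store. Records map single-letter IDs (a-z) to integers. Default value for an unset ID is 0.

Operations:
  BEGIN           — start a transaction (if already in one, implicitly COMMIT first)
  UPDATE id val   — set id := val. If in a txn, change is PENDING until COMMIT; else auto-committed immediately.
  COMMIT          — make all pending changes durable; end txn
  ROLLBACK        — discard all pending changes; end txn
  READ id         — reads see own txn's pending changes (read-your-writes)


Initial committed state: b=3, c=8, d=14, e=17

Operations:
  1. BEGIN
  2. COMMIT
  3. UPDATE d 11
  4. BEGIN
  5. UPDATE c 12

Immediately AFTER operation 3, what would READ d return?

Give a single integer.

Initial committed: {b=3, c=8, d=14, e=17}
Op 1: BEGIN: in_txn=True, pending={}
Op 2: COMMIT: merged [] into committed; committed now {b=3, c=8, d=14, e=17}
Op 3: UPDATE d=11 (auto-commit; committed d=11)
After op 3: visible(d) = 11 (pending={}, committed={b=3, c=8, d=11, e=17})

Answer: 11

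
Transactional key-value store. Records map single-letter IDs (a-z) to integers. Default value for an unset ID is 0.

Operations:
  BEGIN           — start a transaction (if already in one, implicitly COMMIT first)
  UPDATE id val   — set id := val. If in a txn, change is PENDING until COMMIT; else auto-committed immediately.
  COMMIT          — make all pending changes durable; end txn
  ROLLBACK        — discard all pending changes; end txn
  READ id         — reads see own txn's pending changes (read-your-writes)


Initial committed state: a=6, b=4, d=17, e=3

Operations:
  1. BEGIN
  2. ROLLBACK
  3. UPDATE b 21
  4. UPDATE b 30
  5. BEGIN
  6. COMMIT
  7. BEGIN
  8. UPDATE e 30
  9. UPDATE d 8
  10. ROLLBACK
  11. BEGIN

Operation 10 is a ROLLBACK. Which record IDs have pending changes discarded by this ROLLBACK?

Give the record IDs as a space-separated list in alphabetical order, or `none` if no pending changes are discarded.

Initial committed: {a=6, b=4, d=17, e=3}
Op 1: BEGIN: in_txn=True, pending={}
Op 2: ROLLBACK: discarded pending []; in_txn=False
Op 3: UPDATE b=21 (auto-commit; committed b=21)
Op 4: UPDATE b=30 (auto-commit; committed b=30)
Op 5: BEGIN: in_txn=True, pending={}
Op 6: COMMIT: merged [] into committed; committed now {a=6, b=30, d=17, e=3}
Op 7: BEGIN: in_txn=True, pending={}
Op 8: UPDATE e=30 (pending; pending now {e=30})
Op 9: UPDATE d=8 (pending; pending now {d=8, e=30})
Op 10: ROLLBACK: discarded pending ['d', 'e']; in_txn=False
Op 11: BEGIN: in_txn=True, pending={}
ROLLBACK at op 10 discards: ['d', 'e']

Answer: d e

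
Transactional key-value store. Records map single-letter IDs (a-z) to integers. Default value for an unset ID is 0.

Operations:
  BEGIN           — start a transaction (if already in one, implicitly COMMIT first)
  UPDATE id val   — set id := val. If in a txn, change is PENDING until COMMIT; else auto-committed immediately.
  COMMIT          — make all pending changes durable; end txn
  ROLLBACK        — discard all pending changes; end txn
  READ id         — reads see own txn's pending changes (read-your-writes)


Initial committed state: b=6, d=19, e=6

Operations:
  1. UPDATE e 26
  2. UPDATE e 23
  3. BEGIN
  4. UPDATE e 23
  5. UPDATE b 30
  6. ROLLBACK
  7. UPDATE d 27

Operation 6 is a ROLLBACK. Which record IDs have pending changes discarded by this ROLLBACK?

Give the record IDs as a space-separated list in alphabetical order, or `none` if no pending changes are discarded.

Answer: b e

Derivation:
Initial committed: {b=6, d=19, e=6}
Op 1: UPDATE e=26 (auto-commit; committed e=26)
Op 2: UPDATE e=23 (auto-commit; committed e=23)
Op 3: BEGIN: in_txn=True, pending={}
Op 4: UPDATE e=23 (pending; pending now {e=23})
Op 5: UPDATE b=30 (pending; pending now {b=30, e=23})
Op 6: ROLLBACK: discarded pending ['b', 'e']; in_txn=False
Op 7: UPDATE d=27 (auto-commit; committed d=27)
ROLLBACK at op 6 discards: ['b', 'e']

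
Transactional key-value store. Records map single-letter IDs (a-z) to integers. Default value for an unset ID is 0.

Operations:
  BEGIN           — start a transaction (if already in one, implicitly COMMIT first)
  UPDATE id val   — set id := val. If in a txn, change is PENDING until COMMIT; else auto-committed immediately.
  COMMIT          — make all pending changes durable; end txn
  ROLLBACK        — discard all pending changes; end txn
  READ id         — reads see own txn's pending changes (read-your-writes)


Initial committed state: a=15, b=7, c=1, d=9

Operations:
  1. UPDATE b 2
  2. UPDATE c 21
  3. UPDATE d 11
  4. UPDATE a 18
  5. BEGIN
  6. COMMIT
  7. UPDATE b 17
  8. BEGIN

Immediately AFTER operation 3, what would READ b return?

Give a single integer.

Answer: 2

Derivation:
Initial committed: {a=15, b=7, c=1, d=9}
Op 1: UPDATE b=2 (auto-commit; committed b=2)
Op 2: UPDATE c=21 (auto-commit; committed c=21)
Op 3: UPDATE d=11 (auto-commit; committed d=11)
After op 3: visible(b) = 2 (pending={}, committed={a=15, b=2, c=21, d=11})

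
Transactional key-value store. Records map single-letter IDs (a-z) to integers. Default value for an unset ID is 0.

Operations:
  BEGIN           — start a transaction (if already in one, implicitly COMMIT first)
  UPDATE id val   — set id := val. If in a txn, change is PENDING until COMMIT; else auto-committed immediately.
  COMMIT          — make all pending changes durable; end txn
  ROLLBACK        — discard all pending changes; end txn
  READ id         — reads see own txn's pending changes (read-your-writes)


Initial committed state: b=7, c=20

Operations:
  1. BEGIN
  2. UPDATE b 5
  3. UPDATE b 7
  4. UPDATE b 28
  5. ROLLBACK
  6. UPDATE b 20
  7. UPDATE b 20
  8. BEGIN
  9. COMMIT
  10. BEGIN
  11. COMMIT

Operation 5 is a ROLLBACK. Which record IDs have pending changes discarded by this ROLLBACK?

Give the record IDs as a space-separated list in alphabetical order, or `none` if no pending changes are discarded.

Answer: b

Derivation:
Initial committed: {b=7, c=20}
Op 1: BEGIN: in_txn=True, pending={}
Op 2: UPDATE b=5 (pending; pending now {b=5})
Op 3: UPDATE b=7 (pending; pending now {b=7})
Op 4: UPDATE b=28 (pending; pending now {b=28})
Op 5: ROLLBACK: discarded pending ['b']; in_txn=False
Op 6: UPDATE b=20 (auto-commit; committed b=20)
Op 7: UPDATE b=20 (auto-commit; committed b=20)
Op 8: BEGIN: in_txn=True, pending={}
Op 9: COMMIT: merged [] into committed; committed now {b=20, c=20}
Op 10: BEGIN: in_txn=True, pending={}
Op 11: COMMIT: merged [] into committed; committed now {b=20, c=20}
ROLLBACK at op 5 discards: ['b']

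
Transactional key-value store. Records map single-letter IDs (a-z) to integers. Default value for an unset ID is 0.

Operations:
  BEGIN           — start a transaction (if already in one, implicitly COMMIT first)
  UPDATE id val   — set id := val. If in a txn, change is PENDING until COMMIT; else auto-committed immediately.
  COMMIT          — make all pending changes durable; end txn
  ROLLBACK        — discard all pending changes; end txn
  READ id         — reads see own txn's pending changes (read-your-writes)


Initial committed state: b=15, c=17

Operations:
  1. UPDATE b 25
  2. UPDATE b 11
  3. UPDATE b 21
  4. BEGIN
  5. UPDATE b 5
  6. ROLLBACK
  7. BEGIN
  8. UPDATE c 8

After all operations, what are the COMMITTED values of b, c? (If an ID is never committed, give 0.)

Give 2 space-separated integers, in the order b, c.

Answer: 21 17

Derivation:
Initial committed: {b=15, c=17}
Op 1: UPDATE b=25 (auto-commit; committed b=25)
Op 2: UPDATE b=11 (auto-commit; committed b=11)
Op 3: UPDATE b=21 (auto-commit; committed b=21)
Op 4: BEGIN: in_txn=True, pending={}
Op 5: UPDATE b=5 (pending; pending now {b=5})
Op 6: ROLLBACK: discarded pending ['b']; in_txn=False
Op 7: BEGIN: in_txn=True, pending={}
Op 8: UPDATE c=8 (pending; pending now {c=8})
Final committed: {b=21, c=17}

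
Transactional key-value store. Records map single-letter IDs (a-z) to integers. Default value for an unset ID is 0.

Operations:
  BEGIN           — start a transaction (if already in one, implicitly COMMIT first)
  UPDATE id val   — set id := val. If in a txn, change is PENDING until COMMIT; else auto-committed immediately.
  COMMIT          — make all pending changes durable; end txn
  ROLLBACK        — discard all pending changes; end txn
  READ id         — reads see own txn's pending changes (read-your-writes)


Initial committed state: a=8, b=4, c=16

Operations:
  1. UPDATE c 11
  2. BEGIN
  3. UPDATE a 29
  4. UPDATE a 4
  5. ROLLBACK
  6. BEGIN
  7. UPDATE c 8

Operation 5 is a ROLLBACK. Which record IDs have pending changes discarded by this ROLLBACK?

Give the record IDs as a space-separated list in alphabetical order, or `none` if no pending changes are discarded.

Initial committed: {a=8, b=4, c=16}
Op 1: UPDATE c=11 (auto-commit; committed c=11)
Op 2: BEGIN: in_txn=True, pending={}
Op 3: UPDATE a=29 (pending; pending now {a=29})
Op 4: UPDATE a=4 (pending; pending now {a=4})
Op 5: ROLLBACK: discarded pending ['a']; in_txn=False
Op 6: BEGIN: in_txn=True, pending={}
Op 7: UPDATE c=8 (pending; pending now {c=8})
ROLLBACK at op 5 discards: ['a']

Answer: a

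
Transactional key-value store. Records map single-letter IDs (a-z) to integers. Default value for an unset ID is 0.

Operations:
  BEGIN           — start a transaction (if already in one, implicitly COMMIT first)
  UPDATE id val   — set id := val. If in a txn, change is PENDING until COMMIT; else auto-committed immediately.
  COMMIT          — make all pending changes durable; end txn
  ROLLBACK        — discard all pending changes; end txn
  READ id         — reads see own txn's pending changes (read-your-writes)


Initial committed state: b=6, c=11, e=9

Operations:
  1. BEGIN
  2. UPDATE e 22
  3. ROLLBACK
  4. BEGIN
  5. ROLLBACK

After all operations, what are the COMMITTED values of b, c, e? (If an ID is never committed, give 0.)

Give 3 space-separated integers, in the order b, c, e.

Answer: 6 11 9

Derivation:
Initial committed: {b=6, c=11, e=9}
Op 1: BEGIN: in_txn=True, pending={}
Op 2: UPDATE e=22 (pending; pending now {e=22})
Op 3: ROLLBACK: discarded pending ['e']; in_txn=False
Op 4: BEGIN: in_txn=True, pending={}
Op 5: ROLLBACK: discarded pending []; in_txn=False
Final committed: {b=6, c=11, e=9}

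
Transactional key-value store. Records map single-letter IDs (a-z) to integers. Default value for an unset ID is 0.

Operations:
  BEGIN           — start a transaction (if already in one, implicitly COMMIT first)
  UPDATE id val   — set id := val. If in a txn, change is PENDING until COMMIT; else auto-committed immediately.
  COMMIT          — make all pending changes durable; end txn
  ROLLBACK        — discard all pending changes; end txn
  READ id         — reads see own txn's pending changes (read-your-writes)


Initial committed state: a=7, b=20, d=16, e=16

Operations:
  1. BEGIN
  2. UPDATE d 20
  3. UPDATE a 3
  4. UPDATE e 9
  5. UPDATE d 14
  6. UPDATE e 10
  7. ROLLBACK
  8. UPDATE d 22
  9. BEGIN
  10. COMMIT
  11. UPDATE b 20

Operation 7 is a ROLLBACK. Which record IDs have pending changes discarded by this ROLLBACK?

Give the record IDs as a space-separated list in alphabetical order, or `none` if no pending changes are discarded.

Answer: a d e

Derivation:
Initial committed: {a=7, b=20, d=16, e=16}
Op 1: BEGIN: in_txn=True, pending={}
Op 2: UPDATE d=20 (pending; pending now {d=20})
Op 3: UPDATE a=3 (pending; pending now {a=3, d=20})
Op 4: UPDATE e=9 (pending; pending now {a=3, d=20, e=9})
Op 5: UPDATE d=14 (pending; pending now {a=3, d=14, e=9})
Op 6: UPDATE e=10 (pending; pending now {a=3, d=14, e=10})
Op 7: ROLLBACK: discarded pending ['a', 'd', 'e']; in_txn=False
Op 8: UPDATE d=22 (auto-commit; committed d=22)
Op 9: BEGIN: in_txn=True, pending={}
Op 10: COMMIT: merged [] into committed; committed now {a=7, b=20, d=22, e=16}
Op 11: UPDATE b=20 (auto-commit; committed b=20)
ROLLBACK at op 7 discards: ['a', 'd', 'e']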